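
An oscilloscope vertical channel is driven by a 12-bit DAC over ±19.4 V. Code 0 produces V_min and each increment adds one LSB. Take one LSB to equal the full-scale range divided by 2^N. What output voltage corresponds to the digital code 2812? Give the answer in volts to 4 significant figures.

7.237 V

Span: 19.4 V − (-19.4 V) = 38.8 V. LSB = 38.8 V / 2^12.
V_out = -19.4 + 2812 × (38.8/4096) V
      = -19.4 + 26.6371 = 7.23711 V.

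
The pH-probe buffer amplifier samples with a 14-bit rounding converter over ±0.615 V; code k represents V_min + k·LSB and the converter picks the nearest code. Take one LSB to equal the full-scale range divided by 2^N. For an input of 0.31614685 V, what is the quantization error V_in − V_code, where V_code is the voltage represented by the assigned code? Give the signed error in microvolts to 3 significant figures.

+13.4 µV

Full-scale range = 0.615 V − (-0.615 V) = 1.23 V. LSB = 1.23 V / 2^14 ≈ 75.07 µV.
Position in LSBs: (0.31614685 − (-0.615)) × 16384/1.23 = 12403.1789; rounding gives k = 12403.
V_code = V_min + k × range/2^14 = -0.615 + 12403 × 1.23/16384 = 0.31613342285 V.
Error = V_in − V_code = 0.31614685 − (0.31613342285) = +13.4 µV.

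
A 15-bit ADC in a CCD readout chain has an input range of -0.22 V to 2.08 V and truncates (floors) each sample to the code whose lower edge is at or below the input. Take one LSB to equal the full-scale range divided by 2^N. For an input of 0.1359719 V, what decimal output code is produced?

The full-scale span is 2.08 − (-0.22) = 2.3 V. LSB = 2.3 V / 2^15 ≈ 70.19 µV.
code = ⌊(V_in − V_min)/LSB⌋ = ⌊(V_in − V_min) × 2^15 / range⌋
     = ⌊(0.1359719 − (-0.22)) × 32768 / 2.3⌋ = ⌊0.3559719 × 32768/2.3⌋
     = ⌊5071.516⌋ = 5071.

5071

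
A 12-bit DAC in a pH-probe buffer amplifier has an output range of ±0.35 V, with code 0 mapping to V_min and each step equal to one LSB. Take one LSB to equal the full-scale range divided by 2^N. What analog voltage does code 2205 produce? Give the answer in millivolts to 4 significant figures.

Range = 0.35 − (-0.35) = 0.7 V. LSB = 0.7 V / 2^12.
V_out = -0.35 + 2205 × (0.7/4096) V
      = -0.35 V + 0.376831 V = 0.0268311 V.

26.83 mV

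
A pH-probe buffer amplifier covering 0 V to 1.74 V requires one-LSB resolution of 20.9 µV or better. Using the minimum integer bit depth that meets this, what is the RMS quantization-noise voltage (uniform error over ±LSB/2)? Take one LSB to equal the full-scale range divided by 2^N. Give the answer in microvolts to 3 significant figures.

3.83 µV

Span = 1.74 V.
1.74 V / 20.9 µV = 83250. Since 2^16 = 65536 and 2^17 = 131072, N = 17.
One LSB is 1.74 V / 131072 = 13.275 µV.
σ_q = LSB/√12 = 13.275 µV/3.4641 = 3.83 µV.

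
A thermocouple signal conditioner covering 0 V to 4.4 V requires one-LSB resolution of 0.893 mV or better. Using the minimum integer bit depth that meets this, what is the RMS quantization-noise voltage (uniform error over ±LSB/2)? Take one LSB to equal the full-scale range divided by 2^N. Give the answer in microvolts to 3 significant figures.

V_FS = 4.4 V.
4.4 V / 0.893 mV = 4927. Since 2^12 = 4096 and 2^13 = 8192, N = 13.
Step size = 4.4/8192 V = 0.53711 mV.
RMS noise = LSB/√12 = 155 µV.

155 µV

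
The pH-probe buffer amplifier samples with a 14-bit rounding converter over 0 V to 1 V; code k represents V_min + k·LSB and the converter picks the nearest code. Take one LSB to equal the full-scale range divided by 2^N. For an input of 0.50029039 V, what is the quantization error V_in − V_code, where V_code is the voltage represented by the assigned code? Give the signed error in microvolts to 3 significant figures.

−14.8 µV

Range is 1 V. LSB = 1 V / 2^14 ≈ 61.04 µV.
Position in LSBs: (0.50029039 − (0)) × 16384/1 = 8196.7577; rounding gives k = 8197.
V_code = V_min + k × range/2^14 = 0 + 8197 × 1/16384 = 0.50030517578 V.
V_in − V_code = 0.50029039 − (0.50030517578) = −14.8 µV.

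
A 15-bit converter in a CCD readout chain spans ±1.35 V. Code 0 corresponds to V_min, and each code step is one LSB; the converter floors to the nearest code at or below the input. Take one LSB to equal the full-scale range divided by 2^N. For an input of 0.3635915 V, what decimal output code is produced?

20796

The full-scale span is 1.35 − (-1.35) = 2.7 V. LSB = 2.7 V / 2^15 ≈ 82.40 µV.
code = ⌊(V_in − V_min)/LSB⌋ = ⌊(V_in − V_min) × 2^15 / range⌋
     = ⌊(0.3635915 − (-1.35)) × 32768 / 2.7⌋ = ⌊1.7135915 × 32768/2.7⌋
     = ⌊20796.654⌋ = 20796.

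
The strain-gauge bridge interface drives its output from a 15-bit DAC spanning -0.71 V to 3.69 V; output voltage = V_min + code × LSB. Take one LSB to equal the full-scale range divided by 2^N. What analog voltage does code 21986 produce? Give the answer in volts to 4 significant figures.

The full-scale span is 3.69 − (-0.71) = 4.4 V. LSB = 4.4 V / 2^15.
V_out = V_min + code × LSB = -0.71 V + 21986 × 4.4 V / 32768
      = -0.71 + 2.95222 = 2.24222 V.

2.242 V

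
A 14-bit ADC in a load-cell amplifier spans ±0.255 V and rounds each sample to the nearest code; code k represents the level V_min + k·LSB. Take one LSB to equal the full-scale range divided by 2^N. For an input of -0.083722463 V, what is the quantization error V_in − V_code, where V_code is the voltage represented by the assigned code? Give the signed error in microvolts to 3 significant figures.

The full-scale span is 0.255 − (-0.255) = 0.51 V. LSB = 0.51 V / 2^14 ≈ 31.13 µV.
(-0.083722463 − (-0.255)) / LSB = 0.171277537 × 16384/0.51 = 5502.3748. Nearest integer: k = 5502.
Reconstructed level: -0.255 + 5502 × 0.51/16384 V = -0.083734130859 V.
Error = V_in − V_code = -0.083722463 − (-0.083734130859) = +11.7 µV.

+11.7 µV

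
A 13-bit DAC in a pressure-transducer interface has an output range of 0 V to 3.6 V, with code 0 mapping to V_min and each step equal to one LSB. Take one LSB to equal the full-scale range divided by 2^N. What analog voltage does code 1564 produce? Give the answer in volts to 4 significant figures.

0.6873 V

Full-scale range = 3.6 V. LSB = 3.6 V / 2^13.
V_out = V_min + code × LSB = 0 V + 1564 × 3.6 V / 8192
      = 0 + 0.687305 = 0.687305 V.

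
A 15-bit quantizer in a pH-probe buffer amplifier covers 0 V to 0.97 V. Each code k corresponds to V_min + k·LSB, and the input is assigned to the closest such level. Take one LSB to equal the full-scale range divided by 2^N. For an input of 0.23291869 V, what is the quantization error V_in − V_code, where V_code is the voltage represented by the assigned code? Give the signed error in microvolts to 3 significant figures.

+9.75 µV

Full-scale range = 0.97 V. LSB = 0.97 V / 2^15 ≈ 29.60 µV.
(0.23291869 − (0)) / LSB = 0.23291869 × 32768/0.97 = 7868.3295. Nearest integer: k = 7868.
Reconstructed level: 0 + 7868 × 0.97/32768 V = 0.23290893555 V.
Error = V_in − V_code = 0.23291869 − (0.23290893555) = +9.75 µV.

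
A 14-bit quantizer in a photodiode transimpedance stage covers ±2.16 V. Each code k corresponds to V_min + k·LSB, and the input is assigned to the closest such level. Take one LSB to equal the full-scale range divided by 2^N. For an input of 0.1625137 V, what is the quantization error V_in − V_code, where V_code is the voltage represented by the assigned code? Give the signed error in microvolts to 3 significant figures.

+91.8 µV

Span: 2.16 V − (-2.16 V) = 4.32 V. LSB = 4.32 V / 2^14 ≈ 263.7 µV.
(0.1625137 − (-2.16)) / LSB = 2.3225137 × 16384/4.32 = 8808.3483. Nearest integer: k = 8808.
V_code = -2.16 + (8808/16384) × 4.32 = 0.16242187500 V.
Error = V_in − V_code = 0.1625137 − (0.16242187500) = +91.8 µV.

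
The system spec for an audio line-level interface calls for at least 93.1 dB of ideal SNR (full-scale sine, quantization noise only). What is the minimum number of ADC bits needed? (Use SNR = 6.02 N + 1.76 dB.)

6.02 N + 1.76 ≥ 93.1 gives N ≥ 15.173, so the minimum integer is 16.

16 bits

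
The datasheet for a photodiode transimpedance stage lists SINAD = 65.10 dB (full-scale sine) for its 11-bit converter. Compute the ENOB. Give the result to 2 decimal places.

10.52 bits

ENOB = (65.10 − 1.76)/6.02 = 10.5216 bits.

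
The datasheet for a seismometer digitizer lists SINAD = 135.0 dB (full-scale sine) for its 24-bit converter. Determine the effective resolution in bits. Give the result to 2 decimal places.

(135.0 − 1.76) / 6.02 = 133.24/6.02 = 22.1329 effective bits.

22.13 bits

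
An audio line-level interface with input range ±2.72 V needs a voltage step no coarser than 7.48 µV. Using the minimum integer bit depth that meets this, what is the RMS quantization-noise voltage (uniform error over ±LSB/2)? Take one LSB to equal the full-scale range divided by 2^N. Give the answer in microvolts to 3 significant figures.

Full-scale range = 2.72 V − (-2.72 V) = 5.44 V.
Levels needed ≥ 5.44/7.48 µV = 727300. 2^20 = 1048576 suffices, so N_min = 20.
Step size = 5.44/1048576 V = 5.1880 µV.
V_rms = LSB/√12 = 1.50 µV.

1.50 µV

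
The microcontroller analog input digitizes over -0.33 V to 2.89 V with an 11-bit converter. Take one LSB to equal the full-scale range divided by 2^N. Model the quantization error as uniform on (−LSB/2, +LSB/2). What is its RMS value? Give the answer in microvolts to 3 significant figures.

454 µV

The full-scale span is 2.89 − (-0.33) = 3.22 V.
LSB = 3.22 V ÷ 2^11 = 3.22/2048 V = 1.5723 mV.
V_rms = LSB/√12 = 1.5723 mV / √12 = 454 µV.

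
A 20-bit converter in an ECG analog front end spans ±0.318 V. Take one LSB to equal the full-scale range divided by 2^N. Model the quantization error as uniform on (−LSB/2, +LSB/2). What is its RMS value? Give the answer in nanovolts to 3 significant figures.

Range = 0.318 − (-0.318) = 0.636 V.
LSB = 0.636 V ÷ 2^20 = 0.636/1048576 V = 0.60654 µV.
RMS of a uniform error over width LSB is LSB/√12 = 175 nV.

175 nV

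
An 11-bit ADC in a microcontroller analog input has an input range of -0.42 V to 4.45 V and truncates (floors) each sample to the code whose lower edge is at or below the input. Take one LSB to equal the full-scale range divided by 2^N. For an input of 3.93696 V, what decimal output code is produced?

1832

The full-scale span is 4.45 − (-0.42) = 4.87 V. LSB = 4.87 V / 2^11 ≈ 2.378 mV.
code = ⌊(V_in − V_min)/LSB⌋ = ⌊(V_in − V_min) × 2^11 / range⌋
     = ⌊(3.93696 − (-0.42)) × 2048 / 4.87⌋ = ⌊4.35696 × 2048/4.87⌋
     = ⌊1832.249⌋ = 1832.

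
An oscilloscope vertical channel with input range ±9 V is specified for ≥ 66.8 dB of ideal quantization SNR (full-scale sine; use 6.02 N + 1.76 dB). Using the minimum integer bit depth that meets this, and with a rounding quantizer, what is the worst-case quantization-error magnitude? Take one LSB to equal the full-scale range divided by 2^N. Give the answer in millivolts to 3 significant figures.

4.39 mV

Full-scale range = 9 V − (-9 V) = 18 V.
N ≥ (66.8 − 1.76)/6.02 = 10.804 → N_min = 11.
Step size = 18/2048 V = 8.7891 mV.
Half an LSB is 4.39 mV.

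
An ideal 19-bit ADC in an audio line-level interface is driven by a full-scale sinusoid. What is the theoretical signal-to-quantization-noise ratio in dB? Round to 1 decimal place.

116.1 dB

Ideal quantization SNR: 6.02 × 19 + 1.76 dB = 116.1 dB.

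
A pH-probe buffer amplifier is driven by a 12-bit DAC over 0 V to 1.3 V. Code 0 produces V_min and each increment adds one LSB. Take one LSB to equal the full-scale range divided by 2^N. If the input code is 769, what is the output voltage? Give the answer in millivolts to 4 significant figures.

244.1 mV

Full-scale range = 1.3 V. LSB = 1.3 V / 2^12.
V_out = 0 + 769 × (1.3/4096) V
      = 0 V + 0.244067 V = 0.244067 V.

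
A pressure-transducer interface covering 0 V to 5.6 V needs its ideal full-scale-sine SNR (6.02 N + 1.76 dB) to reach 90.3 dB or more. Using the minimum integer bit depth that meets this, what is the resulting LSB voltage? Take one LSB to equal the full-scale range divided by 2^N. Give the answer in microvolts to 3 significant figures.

171 µV

Range is 5.6 V.
Required N = ⌈(90.3 − 1.76)/6.02⌉ = ⌈14.708⌉ = 15.
LSB = 5.6 V ÷ 2^15 = 5.6/32768 V = 171 µV.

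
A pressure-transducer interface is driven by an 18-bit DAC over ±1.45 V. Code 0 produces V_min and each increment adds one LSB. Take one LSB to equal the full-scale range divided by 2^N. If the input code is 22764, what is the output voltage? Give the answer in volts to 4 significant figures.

Full-scale range = 1.45 V − (-1.45 V) = 2.9 V. LSB = 2.9 V / 2^18.
V_out = -1.45 + 22764 × (2.9/262144) V
      = -1.45 + 0.251830 = -1.19817 V.

-1.198 V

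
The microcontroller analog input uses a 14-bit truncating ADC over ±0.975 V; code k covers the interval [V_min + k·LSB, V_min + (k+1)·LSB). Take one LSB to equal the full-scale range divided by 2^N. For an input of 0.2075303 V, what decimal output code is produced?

The full-scale span is 0.975 − (-0.975) = 1.95 V. LSB = 1.95 V / 2^14 ≈ 119.0 µV.
V_in − V_min = 0.2075303 − (-0.975) = 1.1825303 V.
Divide by LSB: 1.1825303 × 16384/1.95 = 9935.6802.
Truncating gives code 9935.

9935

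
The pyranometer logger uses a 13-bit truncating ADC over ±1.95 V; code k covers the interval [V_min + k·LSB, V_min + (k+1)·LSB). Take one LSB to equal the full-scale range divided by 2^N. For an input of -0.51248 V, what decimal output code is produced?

3019

Full-scale range = 1.95 V − (-1.95 V) = 3.9 V. LSB = 3.9 V / 2^13 ≈ 476.1 µV.
(V_in − V_min) × 2^13/range = (-0.51248 − (-1.95)) × 8192/3.9 = 3019.529.
Floor → code = 3019.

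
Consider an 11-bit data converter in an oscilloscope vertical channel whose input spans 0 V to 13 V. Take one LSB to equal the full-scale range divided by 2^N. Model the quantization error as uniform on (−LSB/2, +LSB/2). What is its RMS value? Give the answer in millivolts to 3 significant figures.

Full-scale range = 13 V.
LSB = 13 V ÷ 2^11 = 13/2048 V = 6.3477 mV.
V_rms = LSB/√12 = 6.3477 mV / √12 = 1.83 mV.

1.83 mV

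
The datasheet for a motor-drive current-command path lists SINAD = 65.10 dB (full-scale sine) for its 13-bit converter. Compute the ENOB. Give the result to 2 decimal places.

ENOB = (65.10 − 1.76)/6.02 = 10.5216 bits.

10.52 bits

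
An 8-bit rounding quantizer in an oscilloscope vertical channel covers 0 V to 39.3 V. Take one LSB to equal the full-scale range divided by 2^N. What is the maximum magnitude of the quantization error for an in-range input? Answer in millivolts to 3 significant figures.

Range is 39.3 V.
LSB = 39.3 V ÷ 2^8 = 39.3/256 V = 153.52 mV.
|e|_max = LSB/2 = 76.8 mV.

76.8 mV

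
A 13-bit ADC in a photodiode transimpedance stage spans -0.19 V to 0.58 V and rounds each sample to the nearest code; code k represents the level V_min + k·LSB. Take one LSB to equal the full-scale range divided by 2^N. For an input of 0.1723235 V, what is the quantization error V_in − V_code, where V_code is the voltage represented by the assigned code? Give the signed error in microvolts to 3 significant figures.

Range = 0.58 − (-0.19) = 0.77 V. LSB = 0.77 V / 2^13 ≈ 93.99 µV.
(0.1723235 − (-0.19)) / LSB = 0.3623235 × 8192/0.77 = 3854.7456. Nearest integer: k = 3855.
V_code = -0.19 + (3855/8192) × 0.77 = 0.1723474121 V.
Error = V_in − V_code = 0.1723235 − (0.1723474121) = −23.9 µV.

−23.9 µV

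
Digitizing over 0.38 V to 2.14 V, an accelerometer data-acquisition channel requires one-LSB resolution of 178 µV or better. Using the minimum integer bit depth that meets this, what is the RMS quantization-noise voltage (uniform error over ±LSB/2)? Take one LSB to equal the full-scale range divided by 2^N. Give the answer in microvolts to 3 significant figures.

31.0 µV

The full-scale span is 2.14 − (0.38) = 1.76 V.
Need 2^N ≥ 1.76 V / 178 µV = 9888 → N_min = 14.
Step size = 1.76/16384 V = 107.42 µV.
σ_q = LSB/√12 = 107.42 µV/3.4641 = 31.0 µV.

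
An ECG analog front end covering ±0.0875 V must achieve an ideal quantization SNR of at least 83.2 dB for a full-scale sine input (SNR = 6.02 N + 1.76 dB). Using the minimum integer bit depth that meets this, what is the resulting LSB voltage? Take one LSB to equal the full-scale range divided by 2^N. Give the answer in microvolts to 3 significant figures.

The full-scale span is 0.0875 − (-0.0875) = 0.175 V.
Solving 6.02 N ≥ 83.2 − 1.76: N ≥ 13.528. Round up → N = 14.
LSB = 0.175 V / 2^14 = 10.7 µV.

10.7 µV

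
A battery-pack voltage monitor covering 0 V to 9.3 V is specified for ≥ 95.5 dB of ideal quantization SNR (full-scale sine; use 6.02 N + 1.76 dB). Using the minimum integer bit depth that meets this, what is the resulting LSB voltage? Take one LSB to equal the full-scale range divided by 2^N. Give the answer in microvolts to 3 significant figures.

142 µV

Full-scale range = 9.3 V.
6.02 N + 1.76 ≥ 95.5 gives N ≥ 15.571, so the minimum integer is 16.
LSB = 9.3 V / 2^16 = 142 µV.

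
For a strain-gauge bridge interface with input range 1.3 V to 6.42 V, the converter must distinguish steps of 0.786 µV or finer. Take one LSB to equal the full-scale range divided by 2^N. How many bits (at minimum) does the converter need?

23 bits

Range = 6.42 − (1.3) = 5.12 V.
Required number of levels: 5.12/0.786 µV = 6.5140e6; smallest N with 2^N ≥ that is 23.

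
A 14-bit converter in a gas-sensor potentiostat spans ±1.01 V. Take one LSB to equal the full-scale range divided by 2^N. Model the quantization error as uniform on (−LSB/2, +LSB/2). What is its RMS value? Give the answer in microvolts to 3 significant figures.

Range = 1.01 − (-1.01) = 2.02 V.
One LSB is 2.02 V / 16384 = 123.29 µV.
For a uniform distribution on [−LSB/2, +LSB/2], V_rms = LSB/√12 = 123.29 µV/3.4641 = 35.6 µV.

35.6 µV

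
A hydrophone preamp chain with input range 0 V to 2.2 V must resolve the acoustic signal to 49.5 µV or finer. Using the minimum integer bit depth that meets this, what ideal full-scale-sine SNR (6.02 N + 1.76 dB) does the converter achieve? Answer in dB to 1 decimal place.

Full-scale range = 2.2 V.
Need 2^N ≥ 2.2 V / 49.5 µV = 44440 → N_min = 16.
Ideal SNR at N = 16: 6.02·16 + 1.76 = 98.1 dB.

98.1 dB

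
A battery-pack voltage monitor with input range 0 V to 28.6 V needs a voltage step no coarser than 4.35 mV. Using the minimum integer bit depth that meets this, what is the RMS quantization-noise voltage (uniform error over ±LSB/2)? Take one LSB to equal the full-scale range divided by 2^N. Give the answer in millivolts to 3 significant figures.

1.01 mV

V_FS = 28.6 V.
Required number of levels: 28.6/4.35 mV = 6574.7; smallest N with 2^N ≥ that is 13.
LSB = 28.6 V ÷ 2^13 = 28.6/8192 V = 3.4912 mV.
V_rms = LSB/√12 = 1.01 mV.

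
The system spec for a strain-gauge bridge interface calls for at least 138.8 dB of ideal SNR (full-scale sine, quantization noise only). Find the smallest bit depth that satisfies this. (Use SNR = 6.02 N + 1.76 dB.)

23 bits

N ≥ (138.8 − 1.76)/6.02 = 22.764 → N_min = 23.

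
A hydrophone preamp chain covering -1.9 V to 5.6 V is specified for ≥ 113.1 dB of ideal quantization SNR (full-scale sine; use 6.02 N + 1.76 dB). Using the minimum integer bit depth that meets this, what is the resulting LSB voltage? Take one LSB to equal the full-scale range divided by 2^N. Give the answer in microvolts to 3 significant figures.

14.3 µV

Span: 5.6 V − (-1.9 V) = 7.5 V.
Solving 6.02 N ≥ 113.1 − 1.76: N ≥ 18.495. Round up → N = 19.
LSB = 7.5 V ÷ 2^19 = 7.5/524288 V = 14.3 µV.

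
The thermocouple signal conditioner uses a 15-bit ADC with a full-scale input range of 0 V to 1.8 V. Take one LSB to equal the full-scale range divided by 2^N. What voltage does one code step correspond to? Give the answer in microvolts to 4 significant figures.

Range is 1.8 V.
2^15 = 32768 levels.
One LSB is 1.8 V / 32768 = 54.93 µV.

54.93 µV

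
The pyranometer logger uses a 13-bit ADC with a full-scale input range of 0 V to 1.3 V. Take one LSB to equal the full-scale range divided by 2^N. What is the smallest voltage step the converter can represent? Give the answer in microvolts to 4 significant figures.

158.7 µV

V_FS = 1.3 V.
2^13 = 8192 levels.
One LSB is 1.3 V / 8192 = 158.7 µV.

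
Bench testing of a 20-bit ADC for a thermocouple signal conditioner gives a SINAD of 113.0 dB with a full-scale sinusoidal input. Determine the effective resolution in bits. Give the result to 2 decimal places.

ENOB = (SINAD − 1.76) / 6.02 = (113.0 − 1.76) / 6.02 = 111.24 / 6.02 = 18.4784.

18.48 bits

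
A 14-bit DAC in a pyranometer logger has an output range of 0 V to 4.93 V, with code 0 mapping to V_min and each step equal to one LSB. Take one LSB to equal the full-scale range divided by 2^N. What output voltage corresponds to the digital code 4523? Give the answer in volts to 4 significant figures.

Full-scale range = 4.93 V. LSB = 4.93 V / 2^14.
V_out = 0 + 4523 × (4.93/16384) V
      = 0 + 1.36099 = 1.36099 V.

1.361 V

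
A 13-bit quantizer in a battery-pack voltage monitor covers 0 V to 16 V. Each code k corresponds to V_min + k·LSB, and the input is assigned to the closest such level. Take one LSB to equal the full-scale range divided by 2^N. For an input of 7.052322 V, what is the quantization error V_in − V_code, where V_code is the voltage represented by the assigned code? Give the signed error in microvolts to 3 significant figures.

V_FS = 16 V. LSB = 16 V / 2^13 ≈ 1.953 mV.
(7.052322 − (0)) / LSB = 7.052322 × 8192/16 = 3610.7889. Nearest integer: k = 3611.
V_code = 0 + (3611/8192) × 16 = 7.052734375 V.
e = 7.052322 − (7.052734375) = −412 µV.

−412 µV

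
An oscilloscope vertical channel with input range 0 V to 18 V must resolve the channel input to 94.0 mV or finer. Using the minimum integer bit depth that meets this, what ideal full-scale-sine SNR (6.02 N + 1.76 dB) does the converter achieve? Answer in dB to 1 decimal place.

49.9 dB

Span = 18 V.
Need 2^N ≥ 18 V / 94.0 mV = 191.5 → N_min = 8.
Ideal SNR at N = 8: 6.02·8 + 1.76 = 49.9 dB.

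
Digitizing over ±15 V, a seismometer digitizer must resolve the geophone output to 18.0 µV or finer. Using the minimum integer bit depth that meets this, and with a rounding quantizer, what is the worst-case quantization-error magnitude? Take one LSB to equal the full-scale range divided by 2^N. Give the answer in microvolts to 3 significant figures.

Span: 15 V − (-15 V) = 30 V.
Need 2^N ≥ 30 V / 18.0 µV = 1.667e6 → N_min = 21.
Step size = 30/2097152 V = 14.305 µV.
Half an LSB is 7.15 µV.

7.15 µV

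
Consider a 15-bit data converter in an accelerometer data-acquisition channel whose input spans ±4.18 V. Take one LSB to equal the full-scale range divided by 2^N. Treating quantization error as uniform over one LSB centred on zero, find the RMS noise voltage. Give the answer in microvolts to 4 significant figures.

Range = 4.18 − (-4.18) = 8.36 V.
LSB = 8.36 V / 2^15 = 255.127 µV.
V_rms = LSB/√12 = 255.127 µV / √12 = 73.65 µV.

73.65 µV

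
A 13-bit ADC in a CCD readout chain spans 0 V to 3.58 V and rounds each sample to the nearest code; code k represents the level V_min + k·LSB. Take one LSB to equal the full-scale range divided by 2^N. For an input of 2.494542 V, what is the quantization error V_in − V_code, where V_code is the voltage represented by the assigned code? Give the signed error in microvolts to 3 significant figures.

+79.1 µV

Span = 3.58 V. LSB = 3.58 V / 2^13 ≈ 437.0 µV.
Position in LSBs: (2.494542 − (0)) × 8192/3.58 = 5708.1810; rounding gives k = 5708.
V_code = V_min + k × range/2^13 = 0 + 5708 × 3.58/8192 = 2.494462891 V.
e = 2.494542 − (2.494462891) = +79.1 µV.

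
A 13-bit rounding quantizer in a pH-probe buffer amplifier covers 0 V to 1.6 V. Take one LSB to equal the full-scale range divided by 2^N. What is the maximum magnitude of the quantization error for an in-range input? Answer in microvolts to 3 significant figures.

97.7 µV

Full-scale range = 1.6 V.
LSB = 1.6 V ÷ 2^13 = 1.6/8192 V = 195.31 µV.
Worst-case error for round-to-nearest is half an LSB: 97.7 µV.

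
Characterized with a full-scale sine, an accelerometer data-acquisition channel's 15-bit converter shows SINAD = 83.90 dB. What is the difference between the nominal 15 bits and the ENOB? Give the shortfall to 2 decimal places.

N_eff = (83.90 − 1.76)/6.02 = 13.6445 bits.
Lost resolution: 15 − 13.6445 = 1.3555 bits.

1.36 bits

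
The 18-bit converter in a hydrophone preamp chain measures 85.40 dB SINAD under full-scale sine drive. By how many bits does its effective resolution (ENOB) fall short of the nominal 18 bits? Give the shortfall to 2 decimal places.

4.11 bits

Effective bits = (85.40 − 1.76)/6.02 = 13.8937.
Shortfall = 18 − 13.8937 = 4.1063 bits.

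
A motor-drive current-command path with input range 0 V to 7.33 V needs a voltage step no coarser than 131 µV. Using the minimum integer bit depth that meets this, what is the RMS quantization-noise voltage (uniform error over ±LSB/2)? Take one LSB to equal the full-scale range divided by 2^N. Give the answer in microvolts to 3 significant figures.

Full-scale range = 7.33 V.
Levels needed ≥ 7.33/131 µV = 55950. 2^16 = 65536 suffices, so N_min = 16.
Step size = 7.33/65536 V = 111.85 µV.
V_rms = LSB/√12 = 32.3 µV.

32.3 µV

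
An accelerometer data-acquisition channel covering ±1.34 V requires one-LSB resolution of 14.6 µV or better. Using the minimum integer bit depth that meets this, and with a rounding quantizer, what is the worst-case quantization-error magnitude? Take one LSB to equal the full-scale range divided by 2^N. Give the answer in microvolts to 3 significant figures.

5.11 µV

Span: 1.34 V − (-1.34 V) = 2.68 V.
2.68 V / 14.6 µV = 183600. Since 2^17 = 131072 and 2^18 = 262144, N = 18.
LSB = 2.68 V ÷ 2^18 = 2.68/262144 V = 10.223 µV.
Max error for round-to-nearest is LSB/2 = 5.11 µV.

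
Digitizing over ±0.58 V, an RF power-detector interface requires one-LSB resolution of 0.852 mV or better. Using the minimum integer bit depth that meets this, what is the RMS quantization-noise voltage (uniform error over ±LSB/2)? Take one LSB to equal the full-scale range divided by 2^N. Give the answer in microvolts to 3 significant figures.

164 µV

Range = 0.58 − (-0.58) = 1.16 V.
1.16 V / 0.852 mV = 1362. Since 2^10 = 1024 and 2^11 = 2048, N = 11.
One LSB is 1.16 V / 2048 = 0.56641 mV.
σ_q = LSB/√12 = 0.56641 mV/3.4641 = 164 µV.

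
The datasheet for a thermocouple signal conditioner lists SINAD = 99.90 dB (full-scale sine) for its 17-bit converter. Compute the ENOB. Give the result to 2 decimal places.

(99.90 − 1.76) / 6.02 = 98.14/6.02 = 16.3023 effective bits.

16.30 bits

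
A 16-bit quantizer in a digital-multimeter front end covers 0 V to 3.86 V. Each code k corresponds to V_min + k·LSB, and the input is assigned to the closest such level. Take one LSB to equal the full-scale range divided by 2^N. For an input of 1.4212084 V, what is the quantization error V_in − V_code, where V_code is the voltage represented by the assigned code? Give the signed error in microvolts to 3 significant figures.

Range is 3.86 V. LSB = 3.86 V / 2^16 ≈ 58.90 µV.
Position in LSBs: (1.4212084 − (0)) × 65536/3.86 = 24129.6149; rounding gives k = 24130.
V_code = 0 + (24130/65536) × 3.86 = 1.4212310791 V.
e = 1.4212084 − (1.4212310791) = −22.7 µV.

−22.7 µV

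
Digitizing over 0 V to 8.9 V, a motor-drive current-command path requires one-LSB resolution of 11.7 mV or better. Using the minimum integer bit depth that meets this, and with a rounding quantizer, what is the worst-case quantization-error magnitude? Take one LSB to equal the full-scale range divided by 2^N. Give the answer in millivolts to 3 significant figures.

Span = 8.9 V.
Required number of levels: 8.9/11.7 mV = 760.68; smallest N with 2^N ≥ that is 10.
LSB = 8.9 V / 2^10 = 8.6914 mV.
Max error for round-to-nearest is LSB/2 = 4.35 mV.

4.35 mV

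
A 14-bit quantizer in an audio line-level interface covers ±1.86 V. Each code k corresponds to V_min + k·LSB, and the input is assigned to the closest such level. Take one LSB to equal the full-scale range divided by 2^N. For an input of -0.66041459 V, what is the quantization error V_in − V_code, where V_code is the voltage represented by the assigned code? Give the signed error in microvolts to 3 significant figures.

The full-scale span is 1.86 − (-1.86) = 3.72 V. LSB = 3.72 V / 2^14 ≈ 227.1 µV.
Position in LSBs: (-0.66041459 − (-1.86)) × 16384/3.72 = 5283.3353; rounding gives k = 5283.
Reconstructed level: -1.86 + 5283 × 3.72/16384 V = -0.66049072266 V.
e = -0.66041459 − (-0.66049072266) = +76.1 µV.

+76.1 µV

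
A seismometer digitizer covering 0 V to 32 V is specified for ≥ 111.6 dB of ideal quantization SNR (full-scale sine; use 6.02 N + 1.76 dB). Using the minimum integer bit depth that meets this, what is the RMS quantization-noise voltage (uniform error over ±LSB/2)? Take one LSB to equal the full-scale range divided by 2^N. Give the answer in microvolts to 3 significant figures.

Range is 32 V.
6.02 N + 1.76 ≥ 111.6 gives N ≥ 18.246, so the minimum integer is 19.
LSB = 32 V ÷ 2^19 = 32/524288 V = 61.035 µV.
V_rms = LSB/√12 = 17.6 µV.

17.6 µV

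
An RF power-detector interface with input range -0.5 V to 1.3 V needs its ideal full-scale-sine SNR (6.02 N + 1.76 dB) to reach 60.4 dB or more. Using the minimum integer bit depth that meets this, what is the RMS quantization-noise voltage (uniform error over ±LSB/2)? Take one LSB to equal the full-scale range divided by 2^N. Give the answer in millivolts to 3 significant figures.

Full-scale range = 1.3 V − (-0.5 V) = 1.8 V.
N ≥ (60.4 − 1.76)/6.02 = 9.741 → N_min = 10.
One LSB is 1.8 V / 1024 = 1.7578 mV.
σ_q = LSB/√12 = 1.7578 mV/3.4641 = 0.507 mV.

0.507 mV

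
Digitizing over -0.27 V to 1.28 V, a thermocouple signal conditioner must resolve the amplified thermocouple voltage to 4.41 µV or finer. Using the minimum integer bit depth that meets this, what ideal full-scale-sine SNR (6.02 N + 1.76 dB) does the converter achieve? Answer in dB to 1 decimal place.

The full-scale span is 1.28 − (-0.27) = 1.55 V.
Required number of levels: 1.55/4.41 µV = 351470; smallest N with 2^N ≥ that is 19.
Ideal SNR at N = 19: 6.02·19 + 1.76 = 116.1 dB.

116.1 dB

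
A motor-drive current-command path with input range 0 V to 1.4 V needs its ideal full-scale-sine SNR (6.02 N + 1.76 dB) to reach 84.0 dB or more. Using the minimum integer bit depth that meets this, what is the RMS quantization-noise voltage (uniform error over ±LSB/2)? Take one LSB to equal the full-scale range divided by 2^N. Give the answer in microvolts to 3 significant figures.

Span = 1.4 V.
N ≥ (84.0 − 1.76)/6.02 = 13.661 → N_min = 14.
LSB = 1.4 V / 2^14 = 85.449 µV.
V_rms = LSB/√12 = 24.7 µV.

24.7 µV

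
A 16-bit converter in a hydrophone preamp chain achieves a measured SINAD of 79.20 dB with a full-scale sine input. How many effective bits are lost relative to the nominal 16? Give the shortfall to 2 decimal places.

Effective bits = (79.20 − 1.76)/6.02 = 12.8638.
16 − 12.8638 = 3.14 bits below nominal.

3.14 bits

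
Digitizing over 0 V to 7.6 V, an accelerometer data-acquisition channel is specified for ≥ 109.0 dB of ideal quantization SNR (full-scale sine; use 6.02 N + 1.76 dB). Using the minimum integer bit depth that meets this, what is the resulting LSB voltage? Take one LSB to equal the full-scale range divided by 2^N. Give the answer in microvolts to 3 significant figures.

29.0 µV

Span = 7.6 V.
N ≥ (109.0 − 1.76)/6.02 = 17.814 → N_min = 18.
Step size = 7.6/262144 V = 29.0 µV.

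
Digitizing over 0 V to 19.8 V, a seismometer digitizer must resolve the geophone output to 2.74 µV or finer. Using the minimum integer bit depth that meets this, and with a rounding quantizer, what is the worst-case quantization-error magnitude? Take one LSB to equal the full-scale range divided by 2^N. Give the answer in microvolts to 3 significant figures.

V_FS = 19.8 V.
Need 2^N ≥ 19.8 V / 2.74 µV = 7.226e6 → N_min = 23.
LSB = 19.8 V / 2^23 = 2.3603 µV.
|e|_max = LSB/2 = 1.18 µV.

1.18 µV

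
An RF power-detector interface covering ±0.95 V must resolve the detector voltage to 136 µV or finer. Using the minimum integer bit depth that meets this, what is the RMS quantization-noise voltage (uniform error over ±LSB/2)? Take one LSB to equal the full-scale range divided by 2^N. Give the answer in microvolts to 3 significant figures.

Span: 0.95 V − (-0.95 V) = 1.9 V.
1.9 V / 136 µV = 13970. Since 2^13 = 8192 and 2^14 = 16384, N = 14.
LSB = 1.9 V ÷ 2^14 = 1.9/16384 V = 115.97 µV.
V_rms = LSB/√12 = 33.5 µV.

33.5 µV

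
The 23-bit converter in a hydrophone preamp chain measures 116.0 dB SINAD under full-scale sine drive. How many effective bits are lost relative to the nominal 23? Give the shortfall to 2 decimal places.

Effective bits = (116.0 − 1.76)/6.02 = 18.9767.
Lost resolution: 23 − 18.9767 = 4.0233 bits.

4.02 bits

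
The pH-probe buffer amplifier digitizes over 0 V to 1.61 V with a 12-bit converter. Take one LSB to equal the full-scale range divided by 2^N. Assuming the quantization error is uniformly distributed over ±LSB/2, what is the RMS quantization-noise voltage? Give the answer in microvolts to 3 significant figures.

113 µV

Range is 1.61 V.
LSB = 1.61 V ÷ 2^12 = 1.61/4096 V = 393.07 µV.
RMS of a uniform error over width LSB is LSB/√12 = 113 µV.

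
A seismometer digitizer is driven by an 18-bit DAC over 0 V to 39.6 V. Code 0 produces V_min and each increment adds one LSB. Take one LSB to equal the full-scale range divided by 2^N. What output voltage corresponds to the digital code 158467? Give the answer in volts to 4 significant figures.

Span = 39.6 V. LSB = 39.6 V / 2^18.
V_out = V_min + code × LSB = 0 V + 158467 × 39.6 V / 262144
      = 0 V + 23.9383 V = 23.9383 V.

23.94 V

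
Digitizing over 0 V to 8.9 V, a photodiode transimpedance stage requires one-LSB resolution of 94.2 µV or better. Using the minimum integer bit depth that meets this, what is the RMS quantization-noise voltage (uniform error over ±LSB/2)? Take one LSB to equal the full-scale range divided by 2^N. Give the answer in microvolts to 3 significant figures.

Range is 8.9 V.
Levels needed ≥ 8.9/94.2 µV = 94480. 2^17 = 131072 suffices, so N_min = 17.
LSB = 8.9 V / 2^17 = 67.902 µV.
RMS noise = LSB/√12 = 19.6 µV.

19.6 µV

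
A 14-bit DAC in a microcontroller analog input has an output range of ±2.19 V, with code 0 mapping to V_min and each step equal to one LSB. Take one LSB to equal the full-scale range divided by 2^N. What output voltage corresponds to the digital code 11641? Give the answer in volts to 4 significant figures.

0.9220 V

Span: 2.19 V − (-2.19 V) = 4.38 V. LSB = 4.38 V / 2^14.
V_out = V_min + code × LSB = -2.19 V + 11641 × 4.38 V / 16384
      = -2.19 + 3.11203 = 0.922035 V.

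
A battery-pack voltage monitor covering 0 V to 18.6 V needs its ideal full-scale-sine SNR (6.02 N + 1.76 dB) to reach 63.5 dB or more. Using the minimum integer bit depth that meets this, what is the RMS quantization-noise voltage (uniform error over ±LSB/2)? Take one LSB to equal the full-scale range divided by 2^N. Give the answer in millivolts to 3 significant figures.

Span = 18.6 V.
6.02 N + 1.76 ≥ 63.5 gives N ≥ 10.256, so the minimum integer is 11.
LSB = 18.6 V ÷ 2^11 = 18.6/2048 V = 9.0820 mV.
V_rms = LSB/√12 = 2.62 mV.

2.62 mV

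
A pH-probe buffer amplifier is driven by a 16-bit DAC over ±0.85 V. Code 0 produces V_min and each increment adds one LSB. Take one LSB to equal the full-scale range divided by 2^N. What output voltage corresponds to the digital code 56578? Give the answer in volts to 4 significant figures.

Span: 0.85 V − (-0.85 V) = 1.7 V. LSB = 1.7 V / 2^16.
V_out = -0.85 + 56578 × (1.7/65536) V
      = -0.85 V + 1.46763 V = 0.617630 V.

0.6176 V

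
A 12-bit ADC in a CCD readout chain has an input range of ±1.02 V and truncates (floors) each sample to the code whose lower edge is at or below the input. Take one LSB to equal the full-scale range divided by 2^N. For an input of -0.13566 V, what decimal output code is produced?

Span: 1.02 V − (-1.02 V) = 2.04 V. LSB = 2.04 V / 2^12 ≈ 498.0 µV.
(V_in − V_min) × 2^12/range = (-0.13566 − (-1.02)) × 4096/2.04 = 1775.616.
Floor → code = 1775.

1775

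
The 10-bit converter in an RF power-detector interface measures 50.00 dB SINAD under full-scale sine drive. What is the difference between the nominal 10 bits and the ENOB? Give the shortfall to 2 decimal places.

1.99 bits

Effective bits = (50.00 − 1.76)/6.02 = 8.0133.
10 − 8.0133 = 1.99 bits below nominal.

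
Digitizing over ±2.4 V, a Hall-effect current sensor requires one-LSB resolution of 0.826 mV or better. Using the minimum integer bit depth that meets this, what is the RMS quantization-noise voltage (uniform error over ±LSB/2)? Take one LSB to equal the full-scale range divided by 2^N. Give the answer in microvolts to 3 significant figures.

169 µV

Span: 2.4 V − (-2.4 V) = 4.8 V.
Levels needed ≥ 4.8/0.826 mV = 5811. 2^13 = 8192 suffices, so N_min = 13.
LSB = 4.8 V / 2^13 = 0.58594 mV.
V_rms = LSB/√12 = 169 µV.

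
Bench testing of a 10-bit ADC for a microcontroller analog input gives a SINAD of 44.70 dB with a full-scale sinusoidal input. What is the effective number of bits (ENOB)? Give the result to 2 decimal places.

7.13 bits

ENOB = (44.70 − 1.76)/6.02 = 7.1329 bits.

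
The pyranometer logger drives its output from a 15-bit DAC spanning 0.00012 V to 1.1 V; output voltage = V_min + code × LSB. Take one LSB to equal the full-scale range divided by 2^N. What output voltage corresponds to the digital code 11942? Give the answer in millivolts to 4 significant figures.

Span: 1.1 V − (0.00012 V) = 1.09988 V. LSB = 1.09988 V / 2^15.
V_out = 0.00012 + 11942 × (1.09988/32768) V
      = 0.00012 + 0.400841 = 0.400961 V.

401.0 mV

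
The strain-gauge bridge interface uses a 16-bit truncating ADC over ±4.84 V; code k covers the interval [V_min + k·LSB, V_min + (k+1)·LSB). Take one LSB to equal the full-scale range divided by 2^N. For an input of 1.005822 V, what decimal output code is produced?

Range = 4.84 − (-4.84) = 9.68 V. LSB = 9.68 V / 2^16 ≈ 147.7 µV.
code = ⌊(V_in − V_min)/LSB⌋ = ⌊(V_in − V_min) × 2^16 / range⌋
     = ⌊(1.005822 − (-4.84)) × 65536 / 9.68⌋ = ⌊5.845822 × 65536/9.68⌋
     = ⌊39577.664⌋ = 39577.

39577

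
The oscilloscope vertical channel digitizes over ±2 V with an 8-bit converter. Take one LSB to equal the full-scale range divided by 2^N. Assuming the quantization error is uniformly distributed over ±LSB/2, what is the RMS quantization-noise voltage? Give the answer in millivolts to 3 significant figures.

4.51 mV

The full-scale span is 2 − (-2) = 4 V.
LSB = 4 V / 2^8 = 15.625 mV.
For a uniform distribution on [−LSB/2, +LSB/2], V_rms = LSB/√12 = 15.625 mV/3.4641 = 4.51 mV.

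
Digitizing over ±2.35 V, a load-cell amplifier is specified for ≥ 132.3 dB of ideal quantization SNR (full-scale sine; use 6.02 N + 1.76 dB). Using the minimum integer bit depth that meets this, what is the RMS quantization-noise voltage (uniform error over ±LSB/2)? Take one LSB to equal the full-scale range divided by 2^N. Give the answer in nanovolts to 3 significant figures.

Range = 2.35 − (-2.35) = 4.7 V.
Required N = ⌈(132.3 − 1.76)/6.02⌉ = ⌈21.684⌉ = 22.
LSB = 4.7 V / 2^22 = 1.1206 µV.
RMS noise = LSB/√12 = 323 nV.

323 nV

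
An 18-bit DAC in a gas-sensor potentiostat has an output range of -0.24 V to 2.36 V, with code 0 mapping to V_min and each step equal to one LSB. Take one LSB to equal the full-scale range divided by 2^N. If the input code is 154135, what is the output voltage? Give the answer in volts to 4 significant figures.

1.289 V

Span: 2.36 V − (-0.24 V) = 2.6 V. LSB = 2.6 V / 2^18.
Output = V_min + (154135/262144) × range = -0.24 + 0.587978 × 2.6 V
      = -0.24 + 1.52874 = 1.28874 V.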